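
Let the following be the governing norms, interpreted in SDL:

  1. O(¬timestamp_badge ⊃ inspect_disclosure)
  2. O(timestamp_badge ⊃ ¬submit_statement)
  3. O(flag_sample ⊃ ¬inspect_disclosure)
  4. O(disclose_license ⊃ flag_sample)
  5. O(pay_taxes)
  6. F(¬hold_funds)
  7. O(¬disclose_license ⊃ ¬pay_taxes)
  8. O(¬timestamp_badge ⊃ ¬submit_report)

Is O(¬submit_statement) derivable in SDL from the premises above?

Premise 5 gives O(pay_taxes).
Premise 7, O(¬disclose_license ⊃ ¬pay_taxes), contraposes to O(pay_taxes ⊃ disclose_license); with O(pay_taxes) we get O(disclose_license).
Applying K to premise 4 (O(disclose_license ⊃ flag_sample)) and O(disclose_license) yields O(flag_sample).
Applying K to premise 3 (O(flag_sample ⊃ ¬inspect_disclosure)) and O(flag_sample) yields O(¬inspect_disclosure).
The contrapositive of premise 1 (O(¬timestamp_badge ⊃ inspect_disclosure)) is O(¬inspect_disclosure ⊃ timestamp_badge), and O(¬inspect_disclosure) is already established, so O(timestamp_badge).
With premise 2, O(timestamp_badge ⊃ ¬submit_statement), the K-axiom yields O(¬submit_statement).
Premises 6, 8 do not contribute to this derivation.
So O(¬submit_statement) follows.

Yes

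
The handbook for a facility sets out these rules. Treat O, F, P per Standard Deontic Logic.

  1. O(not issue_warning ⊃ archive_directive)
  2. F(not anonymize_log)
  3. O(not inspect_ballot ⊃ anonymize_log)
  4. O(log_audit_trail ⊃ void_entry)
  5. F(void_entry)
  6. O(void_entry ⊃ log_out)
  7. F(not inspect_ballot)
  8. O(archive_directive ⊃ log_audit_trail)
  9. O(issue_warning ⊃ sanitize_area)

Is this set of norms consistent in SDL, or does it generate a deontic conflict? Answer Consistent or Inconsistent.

Consistent

Premise 3 is O(not inspect_ballot ⊃ anonymize_log); even if O(anonymize_log) held, inferring O(not inspect_ballot) would be affirming the consequent — invalid.
So O(not inspect_ballot) is not derivable, and the apparent clash with O(inspect_ballot) does not arise.
A world satisfying every obligation exists (e.g. anonymize_log=true, archive_directive=false, inspect_ballot=true, issue_warning=true, log_audit_trail=false, log_out=false, sanitize_area=true, void_entry=false); no atom is both obligatory and forbidden, so the set is consistent.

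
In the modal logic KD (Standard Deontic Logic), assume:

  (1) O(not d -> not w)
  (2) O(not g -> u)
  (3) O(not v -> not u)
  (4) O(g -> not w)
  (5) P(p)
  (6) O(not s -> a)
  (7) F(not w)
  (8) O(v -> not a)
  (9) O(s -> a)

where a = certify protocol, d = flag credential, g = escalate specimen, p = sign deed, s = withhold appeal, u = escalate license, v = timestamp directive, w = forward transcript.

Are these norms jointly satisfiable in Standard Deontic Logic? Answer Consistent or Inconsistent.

Inconsistent

Premises 9 and 6 are O(s -> a) and O(not s -> a); every ideal world satisfies s or not s, so in either case a holds — hence O(a).
Premise 8 is O(v -> not a); contrapositively O(a -> not v). Since O(a) holds, K gives O(not v).
Premise 3 is O(not v -> not u); since O(not v), deontic closure gives O(not u).
Premise 2, O(not g -> u), contraposes to O(not u -> g); with O(not u) we get O(g).
Premise 4 is O(g -> not w); since O(g), deontic closure gives O(not w).
However, F(not w) at premise 7 amounts to O(w).
We now have both O(not w) and O(w) — w is simultaneously obligatory and forbidden, violating the D-axiom.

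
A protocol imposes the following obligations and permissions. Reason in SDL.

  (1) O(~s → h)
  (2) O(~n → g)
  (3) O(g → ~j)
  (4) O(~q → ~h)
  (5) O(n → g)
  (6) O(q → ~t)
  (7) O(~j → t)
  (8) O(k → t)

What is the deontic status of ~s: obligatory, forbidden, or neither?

By case analysis on ~n: premise 2 gives O(~n → g) and premise 5 gives O(n → g), so O(g) either way.
From O(g) and premise 3, O(g → ~j), we obtain O(~j).
From O(~j) and premise 7, O(~j → t), we obtain O(t).
Premise 6, O(q → ~t), contraposes to O(t → ~q); with O(t) we get O(~q).
Premise 4 is O(~q → ~h); since O(~q), deontic closure gives O(~h).
The contrapositive of premise 1 (O(~s → h)) is O(~h → s), and O(~h) is already established, so O(s).
Premise 8 does not contribute to this derivation.
Thus O(s), which is F(~s): ~s is forbidden.

Forbidden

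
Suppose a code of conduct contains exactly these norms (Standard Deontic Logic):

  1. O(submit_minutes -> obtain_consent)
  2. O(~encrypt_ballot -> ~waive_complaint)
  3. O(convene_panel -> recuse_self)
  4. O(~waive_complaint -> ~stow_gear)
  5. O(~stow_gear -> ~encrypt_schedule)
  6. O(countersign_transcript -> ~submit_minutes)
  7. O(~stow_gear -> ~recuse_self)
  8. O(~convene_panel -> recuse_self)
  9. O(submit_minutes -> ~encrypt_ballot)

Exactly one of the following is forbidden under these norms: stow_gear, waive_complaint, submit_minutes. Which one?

By case analysis on ~convene_panel: premise 8 gives O(~convene_panel -> recuse_self) and premise 3 gives O(convene_panel -> recuse_self), so O(recuse_self) either way.
Premise 7 is O(~stow_gear -> ~recuse_self); contrapositively O(recuse_self -> stow_gear). Since O(recuse_self) holds, K gives O(stow_gear).
The contrapositive of premise 4 (O(~waive_complaint -> ~stow_gear)) is O(stow_gear -> waive_complaint), and O(stow_gear) is already established, so O(waive_complaint).
Premise 2, O(~encrypt_ballot -> ~waive_complaint), contraposes to O(waive_complaint -> encrypt_ballot); with O(waive_complaint) we get O(encrypt_ballot).
Premise 9, O(submit_minutes -> ~encrypt_ballot), contraposes to O(encrypt_ballot -> ~submit_minutes); with O(encrypt_ballot) we get O(~submit_minutes).
So O(~submit_minutes) holds, i.e. submit_minutes is forbidden. None of the other listed options is forbidden under the premises.

submit_minutes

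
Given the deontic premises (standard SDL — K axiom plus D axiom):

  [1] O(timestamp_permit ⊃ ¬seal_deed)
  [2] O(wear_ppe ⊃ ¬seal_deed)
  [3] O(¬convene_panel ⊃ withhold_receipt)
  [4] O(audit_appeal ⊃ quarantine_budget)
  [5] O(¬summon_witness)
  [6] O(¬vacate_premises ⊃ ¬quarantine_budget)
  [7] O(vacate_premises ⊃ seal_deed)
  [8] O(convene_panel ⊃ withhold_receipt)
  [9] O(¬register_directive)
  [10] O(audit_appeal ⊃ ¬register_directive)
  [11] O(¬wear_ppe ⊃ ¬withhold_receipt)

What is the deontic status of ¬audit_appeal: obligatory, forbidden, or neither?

Premises 8 and 3 are O(convene_panel ⊃ withhold_receipt) and O(¬convene_panel ⊃ withhold_receipt); every ideal world satisfies convene_panel or ¬convene_panel, so in either case withhold_receipt holds — hence O(withhold_receipt).
The contrapositive of premise 11 (O(¬wear_ppe ⊃ ¬withhold_receipt)) is O(withhold_receipt ⊃ wear_ppe), and O(withhold_receipt) is already established, so O(wear_ppe).
With premise 2, O(wear_ppe ⊃ ¬seal_deed), the K-axiom yields O(¬seal_deed).
The contrapositive of premise 7 (O(vacate_premises ⊃ seal_deed)) is O(¬seal_deed ⊃ ¬vacate_premises), and O(¬seal_deed) is already established, so O(¬vacate_premises).
With premise 6, O(¬vacate_premises ⊃ ¬quarantine_budget), the K-axiom yields O(¬quarantine_budget).
Premise 4, O(audit_appeal ⊃ quarantine_budget), contraposes to O(¬quarantine_budget ⊃ ¬audit_appeal); with O(¬quarantine_budget) we get O(¬audit_appeal).
Premises 1, 5, 9, 10 do not contribute to this derivation.
Hence ¬audit_appeal is obligatory.

Obligatory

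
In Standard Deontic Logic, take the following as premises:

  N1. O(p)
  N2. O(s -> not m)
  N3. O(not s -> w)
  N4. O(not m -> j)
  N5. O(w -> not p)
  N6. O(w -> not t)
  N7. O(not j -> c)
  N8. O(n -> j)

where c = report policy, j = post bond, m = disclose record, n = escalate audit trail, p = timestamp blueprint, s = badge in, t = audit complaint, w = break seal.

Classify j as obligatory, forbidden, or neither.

Obligatory

Premise 1 states O(p) outright.
Premise 5 is O(w -> not p); contrapositively O(p -> not w). Since O(p) holds, K gives O(not w).
The contrapositive of premise 3 (O(not s -> w)) is O(not w -> s), and O(not w) is already established, so O(s).
Applying K to premise 2 (O(s -> not m)) and O(s) yields O(not m).
Applying K to premise 4 (O(not m -> j)) and O(not m) yields O(j).
Premises 6, 7, 8 do not contribute to this derivation.
Hence j is obligatory.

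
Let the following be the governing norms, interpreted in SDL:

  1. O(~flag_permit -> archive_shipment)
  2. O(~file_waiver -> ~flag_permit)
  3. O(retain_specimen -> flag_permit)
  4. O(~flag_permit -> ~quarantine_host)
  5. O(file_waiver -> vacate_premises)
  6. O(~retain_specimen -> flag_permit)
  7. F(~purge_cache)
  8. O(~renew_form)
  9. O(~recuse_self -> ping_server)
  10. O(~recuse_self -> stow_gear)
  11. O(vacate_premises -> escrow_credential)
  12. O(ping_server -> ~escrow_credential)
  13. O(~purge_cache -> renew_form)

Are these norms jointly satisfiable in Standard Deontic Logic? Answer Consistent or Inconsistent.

Consistent

Premise 13 is O(~purge_cache -> renew_form), but O(~purge_cache) is not derivable from the premises, so it does not yield O(renew_form).
So O(renew_form) is not derivable, and the apparent clash with O(~renew_form) does not arise.
A world satisfying every obligation exists (e.g. archive_shipment=false, escrow_credential=true, file_waiver=true, flag_permit=true, ping_server=false, purge_cache=true, quarantine_host=false, recuse_self=true, renew_form=false, retain_specimen=false, stow_gear=false, vacate_premises=true); no atom is both obligatory and forbidden, so the set is consistent.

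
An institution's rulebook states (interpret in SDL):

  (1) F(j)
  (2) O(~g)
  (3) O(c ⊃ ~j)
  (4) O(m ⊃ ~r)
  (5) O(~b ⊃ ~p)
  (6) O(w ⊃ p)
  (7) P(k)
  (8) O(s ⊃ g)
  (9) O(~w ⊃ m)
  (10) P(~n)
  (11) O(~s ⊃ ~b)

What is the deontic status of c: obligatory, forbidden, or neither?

Premise 3 is O(c ⊃ ~j); even if O(~j) held, inferring O(c) would be affirming the consequent — invalid.
No premise or chain of K-axiom applications forces O(c), and none forces O(~c). So c is neither obligatory nor forbidden under these norms.

Neither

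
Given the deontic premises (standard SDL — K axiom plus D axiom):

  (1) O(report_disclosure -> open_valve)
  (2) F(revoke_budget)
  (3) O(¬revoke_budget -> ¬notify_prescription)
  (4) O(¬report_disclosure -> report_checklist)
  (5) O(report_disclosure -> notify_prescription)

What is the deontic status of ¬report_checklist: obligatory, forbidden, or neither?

Premise 2 is F(revoke_budget), i.e. O(¬revoke_budget).
Applying K to premise 3 (O(¬revoke_budget -> ¬notify_prescription)) and O(¬revoke_budget) yields O(¬notify_prescription).
The contrapositive of premise 5 (O(report_disclosure -> notify_prescription)) is O(¬notify_prescription -> ¬report_disclosure), and O(¬notify_prescription) is already established, so O(¬report_disclosure).
Premise 4 is O(¬report_disclosure -> report_checklist); since O(¬report_disclosure), deontic closure gives O(report_checklist).
Premise 1 does not contribute to this derivation.
Thus O(report_checklist), which is F(¬report_checklist): ¬report_checklist is forbidden.

Forbidden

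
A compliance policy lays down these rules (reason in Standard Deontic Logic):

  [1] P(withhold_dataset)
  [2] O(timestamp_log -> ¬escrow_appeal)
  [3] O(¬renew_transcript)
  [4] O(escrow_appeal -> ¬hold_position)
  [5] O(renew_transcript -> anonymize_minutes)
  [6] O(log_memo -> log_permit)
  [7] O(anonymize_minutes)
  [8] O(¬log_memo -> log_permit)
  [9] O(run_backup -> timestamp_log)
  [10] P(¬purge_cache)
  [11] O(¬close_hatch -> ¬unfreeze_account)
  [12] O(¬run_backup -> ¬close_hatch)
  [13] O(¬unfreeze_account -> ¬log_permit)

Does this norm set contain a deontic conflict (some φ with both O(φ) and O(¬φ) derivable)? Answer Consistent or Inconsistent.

Premise 5 is O(renew_transcript -> anonymize_minutes); even if O(anonymize_minutes) held, inferring O(renew_transcript) would be affirming the consequent — invalid.
So O(renew_transcript) is not derivable, and the apparent clash with O(¬renew_transcript) does not arise.
A world satisfying every obligation exists (e.g. anonymize_minutes=true, close_hatch=true, escrow_appeal=false, hold_position=false, log_memo=false, log_permit=true, purge_cache=false, renew_transcript=false, run_backup=true, timestamp_log=true, unfreeze_account=true, withhold_dataset=false); no atom is both obligatory and forbidden, so the set is consistent.

Consistent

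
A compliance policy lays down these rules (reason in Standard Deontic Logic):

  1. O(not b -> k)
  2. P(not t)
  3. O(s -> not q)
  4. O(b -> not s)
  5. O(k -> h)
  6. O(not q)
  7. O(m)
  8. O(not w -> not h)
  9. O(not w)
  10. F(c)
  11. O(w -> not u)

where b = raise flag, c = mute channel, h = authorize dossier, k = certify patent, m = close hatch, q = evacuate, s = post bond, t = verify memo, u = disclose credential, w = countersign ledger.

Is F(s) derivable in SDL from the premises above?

Yes

Premise 9 gives O(not w).
Premise 8 is O(not w -> not h); since O(not w), deontic closure gives O(not h).
Premise 5, O(k -> h), contraposes to O(not h -> not k); with O(not h) we get O(not k).
The contrapositive of premise 1 (O(not b -> k)) is O(not k -> b), and O(not k) is already established, so O(b).
From O(b) and premise 4, O(b -> not s), we obtain O(not s).
Premises 2, 3, 6, 7, 10, 11 do not contribute to this derivation.
So O(not s) holds, i.e. F(s). The claim follows.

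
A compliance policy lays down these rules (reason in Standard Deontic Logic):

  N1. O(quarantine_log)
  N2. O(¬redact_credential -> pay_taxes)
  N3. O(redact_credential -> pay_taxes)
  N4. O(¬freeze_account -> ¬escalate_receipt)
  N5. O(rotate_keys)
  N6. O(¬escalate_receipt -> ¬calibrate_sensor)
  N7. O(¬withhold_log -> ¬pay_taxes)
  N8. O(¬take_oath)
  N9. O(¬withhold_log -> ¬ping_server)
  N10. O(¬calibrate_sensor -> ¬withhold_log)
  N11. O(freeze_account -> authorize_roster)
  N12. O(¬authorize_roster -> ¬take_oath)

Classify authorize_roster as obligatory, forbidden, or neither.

By case analysis on redact_credential: premise 3 gives O(redact_credential -> pay_taxes) and premise 2 gives O(¬redact_credential -> pay_taxes), so O(pay_taxes) either way.
Premise 7 is O(¬withhold_log -> ¬pay_taxes); contrapositively O(pay_taxes -> withhold_log). Since O(pay_taxes) holds, K gives O(withhold_log).
Premise 10, O(¬calibrate_sensor -> ¬withhold_log), contraposes to O(withhold_log -> calibrate_sensor); with O(withhold_log) we get O(calibrate_sensor).
Premise 6, O(¬escalate_receipt -> ¬calibrate_sensor), contraposes to O(calibrate_sensor -> escalate_receipt); with O(calibrate_sensor) we get O(escalate_receipt).
Premise 4 is O(¬freeze_account -> ¬escalate_receipt); contrapositively O(escalate_receipt -> freeze_account). Since O(escalate_receipt) holds, K gives O(freeze_account).
Premise 11 is O(freeze_account -> authorize_roster); since O(freeze_account), deontic closure gives O(authorize_roster).
Premises 1, 5, 8, 9, 12 do not contribute to this derivation.
Hence authorize_roster is obligatory.

Obligatory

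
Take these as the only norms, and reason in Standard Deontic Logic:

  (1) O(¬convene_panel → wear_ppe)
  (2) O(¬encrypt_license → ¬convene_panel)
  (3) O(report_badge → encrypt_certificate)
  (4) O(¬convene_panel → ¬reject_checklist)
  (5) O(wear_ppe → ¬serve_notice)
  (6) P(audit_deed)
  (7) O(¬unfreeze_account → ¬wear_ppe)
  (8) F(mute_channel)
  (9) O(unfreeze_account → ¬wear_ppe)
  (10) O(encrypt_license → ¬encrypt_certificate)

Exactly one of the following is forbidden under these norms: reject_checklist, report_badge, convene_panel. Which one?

report_badge

By case analysis on ¬unfreeze_account: premise 7 gives O(¬unfreeze_account → ¬wear_ppe) and premise 9 gives O(unfreeze_account → ¬wear_ppe), so O(¬wear_ppe) either way.
The contrapositive of premise 1 (O(¬convene_panel → wear_ppe)) is O(¬wear_ppe → convene_panel), and O(¬wear_ppe) is already established, so O(convene_panel).
The contrapositive of premise 2 (O(¬encrypt_license → ¬convene_panel)) is O(convene_panel → encrypt_license), and O(convene_panel) is already established, so O(encrypt_license).
Premise 10 is O(encrypt_license → ¬encrypt_certificate); since O(encrypt_license), deontic closure gives O(¬encrypt_certificate).
Premise 3 is O(report_badge → encrypt_certificate); contrapositively O(¬encrypt_certificate → ¬report_badge). Since O(¬encrypt_certificate) holds, K gives O(¬report_badge).
So O(¬report_badge) holds, i.e. report_badge is forbidden. None of the other listed options is forbidden under the premises.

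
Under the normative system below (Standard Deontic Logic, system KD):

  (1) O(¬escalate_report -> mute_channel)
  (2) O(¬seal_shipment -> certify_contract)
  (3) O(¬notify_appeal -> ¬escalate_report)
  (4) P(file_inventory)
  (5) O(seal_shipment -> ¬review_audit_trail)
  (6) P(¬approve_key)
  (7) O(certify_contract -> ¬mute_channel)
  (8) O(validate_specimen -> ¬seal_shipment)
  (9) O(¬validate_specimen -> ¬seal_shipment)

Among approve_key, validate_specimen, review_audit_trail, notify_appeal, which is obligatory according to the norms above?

Premises 8 and 9 are O(validate_specimen -> ¬seal_shipment) and O(¬validate_specimen -> ¬seal_shipment); every ideal world satisfies validate_specimen or ¬validate_specimen, so in either case ¬seal_shipment holds — hence O(¬seal_shipment).
From O(¬seal_shipment) and premise 2, O(¬seal_shipment -> certify_contract), we obtain O(certify_contract).
Premise 7 is O(certify_contract -> ¬mute_channel); since O(certify_contract), deontic closure gives O(¬mute_channel).
Premise 1, O(¬escalate_report -> mute_channel), contraposes to O(¬mute_channel -> escalate_report); with O(¬mute_channel) we get O(escalate_report).
Premise 3, O(¬notify_appeal -> ¬escalate_report), contraposes to O(escalate_report -> notify_appeal); with O(escalate_report) we get O(notify_appeal).
So O(notify_appeal) holds — notify_appeal is obligatory. None of the other listed options is made obligatory by any chain of premises.

notify_appeal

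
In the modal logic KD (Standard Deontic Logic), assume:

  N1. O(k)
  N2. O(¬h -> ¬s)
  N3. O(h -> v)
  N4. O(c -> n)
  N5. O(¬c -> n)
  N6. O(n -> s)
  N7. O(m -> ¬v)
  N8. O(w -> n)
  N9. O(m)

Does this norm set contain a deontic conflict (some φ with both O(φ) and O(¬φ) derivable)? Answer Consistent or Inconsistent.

Inconsistent

Premises 5 and 4 cover both cases: O(¬c -> n) and O(c -> n). Since ¬c ∨ c is a tautology, O(n) follows.
With premise 6, O(n -> s), the K-axiom yields O(s).
Premise 2 is O(¬h -> ¬s); contrapositively O(s -> h). Since O(s) holds, K gives O(h).
With premise 3, O(h -> v), the K-axiom yields O(v).
Premise 7, O(m -> ¬v), contraposes to O(v -> ¬m); with O(v) we get O(¬m).
However, premise 9 gives O(m).
We now have both O(¬m) and O(m) — m is simultaneously obligatory and forbidden, violating the D-axiom.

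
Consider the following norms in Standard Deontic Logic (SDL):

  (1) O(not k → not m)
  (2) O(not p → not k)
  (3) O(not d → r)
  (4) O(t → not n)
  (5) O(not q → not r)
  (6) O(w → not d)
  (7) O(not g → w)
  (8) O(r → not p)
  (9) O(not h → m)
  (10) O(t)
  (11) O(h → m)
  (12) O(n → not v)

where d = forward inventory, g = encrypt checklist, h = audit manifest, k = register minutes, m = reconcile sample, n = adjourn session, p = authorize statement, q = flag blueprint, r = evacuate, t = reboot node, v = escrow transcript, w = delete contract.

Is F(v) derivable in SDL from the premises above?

Premise 12 is O(n → not v), but O(n) is not derivable from the premises, so it does not yield O(not v).
No other premise forces O(not v). An ideal world satisfying every premise can still have v true, so F(v) is not derivable.

No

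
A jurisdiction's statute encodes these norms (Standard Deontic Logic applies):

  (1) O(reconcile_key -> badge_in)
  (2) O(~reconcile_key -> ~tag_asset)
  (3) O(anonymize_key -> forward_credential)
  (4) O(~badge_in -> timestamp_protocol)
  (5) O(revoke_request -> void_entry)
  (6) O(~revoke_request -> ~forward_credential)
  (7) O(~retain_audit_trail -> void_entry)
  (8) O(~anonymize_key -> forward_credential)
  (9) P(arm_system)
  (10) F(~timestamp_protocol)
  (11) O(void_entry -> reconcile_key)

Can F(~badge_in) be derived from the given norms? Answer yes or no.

By case analysis on ~anonymize_key: premise 8 gives O(~anonymize_key -> forward_credential) and premise 3 gives O(anonymize_key -> forward_credential), so O(forward_credential) either way.
The contrapositive of premise 6 (O(~revoke_request -> ~forward_credential)) is O(forward_credential -> revoke_request), and O(forward_credential) is already established, so O(revoke_request).
From O(revoke_request) and premise 5, O(revoke_request -> void_entry), we obtain O(void_entry).
Premise 11 is O(void_entry -> reconcile_key); since O(void_entry), deontic closure gives O(reconcile_key).
Applying K to premise 1 (O(reconcile_key -> badge_in)) and O(reconcile_key) yields O(badge_in).
Premises 2, 4, 7, 9, 10 do not contribute to this derivation.
So O(badge_in) holds, i.e. F(~badge_in). The claim follows.

Yes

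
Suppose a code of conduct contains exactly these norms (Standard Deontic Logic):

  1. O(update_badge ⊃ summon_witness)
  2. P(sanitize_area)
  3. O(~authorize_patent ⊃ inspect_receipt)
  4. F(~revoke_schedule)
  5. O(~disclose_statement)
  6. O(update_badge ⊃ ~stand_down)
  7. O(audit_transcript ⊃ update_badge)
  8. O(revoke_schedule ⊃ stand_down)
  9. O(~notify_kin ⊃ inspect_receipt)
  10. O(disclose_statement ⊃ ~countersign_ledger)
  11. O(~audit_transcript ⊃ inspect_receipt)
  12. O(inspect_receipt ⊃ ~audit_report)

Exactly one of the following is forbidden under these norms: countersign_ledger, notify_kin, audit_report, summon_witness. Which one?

Premise 4 is F(~revoke_schedule), i.e. O(revoke_schedule).
From O(revoke_schedule) and premise 8, O(revoke_schedule ⊃ stand_down), we obtain O(stand_down).
Premise 6 is O(update_badge ⊃ ~stand_down); contrapositively O(stand_down ⊃ ~update_badge). Since O(stand_down) holds, K gives O(~update_badge).
Premise 7, O(audit_transcript ⊃ update_badge), contraposes to O(~update_badge ⊃ ~audit_transcript); with O(~update_badge) we get O(~audit_transcript).
With premise 11, O(~audit_transcript ⊃ inspect_receipt), the K-axiom yields O(inspect_receipt).
Premise 12 is O(inspect_receipt ⊃ ~audit_report); since O(inspect_receipt), deontic closure gives O(~audit_report).
So O(~audit_report) holds, i.e. audit_report is forbidden. None of the other listed options is forbidden under the premises.

audit_report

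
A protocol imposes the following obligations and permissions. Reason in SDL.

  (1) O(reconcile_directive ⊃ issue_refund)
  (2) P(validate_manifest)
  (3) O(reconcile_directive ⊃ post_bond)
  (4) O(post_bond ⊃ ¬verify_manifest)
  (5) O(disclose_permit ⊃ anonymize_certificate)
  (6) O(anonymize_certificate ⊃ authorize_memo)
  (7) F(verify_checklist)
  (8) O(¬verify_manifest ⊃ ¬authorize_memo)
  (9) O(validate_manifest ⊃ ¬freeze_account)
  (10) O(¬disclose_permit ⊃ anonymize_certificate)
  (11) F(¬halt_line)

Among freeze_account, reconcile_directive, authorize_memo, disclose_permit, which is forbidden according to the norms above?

reconcile_directive

Premises 10 and 5 are O(¬disclose_permit ⊃ anonymize_certificate) and O(disclose_permit ⊃ anonymize_certificate); every ideal world satisfies ¬disclose_permit or disclose_permit, so in either case anonymize_certificate holds — hence O(anonymize_certificate).
From O(anonymize_certificate) and premise 6, O(anonymize_certificate ⊃ authorize_memo), we obtain O(authorize_memo).
Premise 8, O(¬verify_manifest ⊃ ¬authorize_memo), contraposes to O(authorize_memo ⊃ verify_manifest); with O(authorize_memo) we get O(verify_manifest).
Premise 4 is O(post_bond ⊃ ¬verify_manifest); contrapositively O(verify_manifest ⊃ ¬post_bond). Since O(verify_manifest) holds, K gives O(¬post_bond).
The contrapositive of premise 3 (O(reconcile_directive ⊃ post_bond)) is O(¬post_bond ⊃ ¬reconcile_directive), and O(¬post_bond) is already established, so O(¬reconcile_directive).
So O(¬reconcile_directive) holds, i.e. reconcile_directive is forbidden. None of the other listed options is forbidden under the premises.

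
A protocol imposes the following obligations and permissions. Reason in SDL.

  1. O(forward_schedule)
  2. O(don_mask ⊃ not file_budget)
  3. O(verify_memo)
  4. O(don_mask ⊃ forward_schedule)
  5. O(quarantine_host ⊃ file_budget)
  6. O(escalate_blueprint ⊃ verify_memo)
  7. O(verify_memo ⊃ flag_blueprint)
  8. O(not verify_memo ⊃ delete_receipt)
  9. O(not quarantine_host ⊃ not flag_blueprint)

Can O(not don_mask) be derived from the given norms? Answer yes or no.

Premise 3 gives O(verify_memo).
Applying K to premise 7 (O(verify_memo ⊃ flag_blueprint)) and O(verify_memo) yields O(flag_blueprint).
The contrapositive of premise 9 (O(not quarantine_host ⊃ not flag_blueprint)) is O(flag_blueprint ⊃ quarantine_host), and O(flag_blueprint) is already established, so O(quarantine_host).
With premise 5, O(quarantine_host ⊃ file_budget), the K-axiom yields O(file_budget).
Premise 2 is O(don_mask ⊃ not file_budget); contrapositively O(file_budget ⊃ not don_mask). Since O(file_budget) holds, K gives O(not don_mask).
Premises 1, 4, 6, 8 do not contribute to this derivation.
So O(not don_mask) follows.

Yes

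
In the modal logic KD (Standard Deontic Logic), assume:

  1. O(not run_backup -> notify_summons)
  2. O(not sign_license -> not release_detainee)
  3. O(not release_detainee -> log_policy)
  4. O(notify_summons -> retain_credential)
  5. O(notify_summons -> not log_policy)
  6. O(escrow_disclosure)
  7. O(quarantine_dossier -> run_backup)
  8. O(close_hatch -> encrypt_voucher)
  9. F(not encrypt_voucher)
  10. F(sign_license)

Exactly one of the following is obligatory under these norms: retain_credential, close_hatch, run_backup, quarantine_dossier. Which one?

run_backup

F(sign_license) at premise 10 means O(not sign_license).
From O(not sign_license) and premise 2, O(not sign_license -> not release_detainee), we obtain O(not release_detainee).
Premise 3 is O(not release_detainee -> log_policy); since O(not release_detainee), deontic closure gives O(log_policy).
Premise 5, O(notify_summons -> not log_policy), contraposes to O(log_policy -> not notify_summons); with O(log_policy) we get O(not notify_summons).
The contrapositive of premise 1 (O(not run_backup -> notify_summons)) is O(not notify_summons -> run_backup), and O(not notify_summons) is already established, so O(run_backup).
So O(run_backup) holds — run_backup is obligatory. None of the other listed options is made obligatory by any chain of premises.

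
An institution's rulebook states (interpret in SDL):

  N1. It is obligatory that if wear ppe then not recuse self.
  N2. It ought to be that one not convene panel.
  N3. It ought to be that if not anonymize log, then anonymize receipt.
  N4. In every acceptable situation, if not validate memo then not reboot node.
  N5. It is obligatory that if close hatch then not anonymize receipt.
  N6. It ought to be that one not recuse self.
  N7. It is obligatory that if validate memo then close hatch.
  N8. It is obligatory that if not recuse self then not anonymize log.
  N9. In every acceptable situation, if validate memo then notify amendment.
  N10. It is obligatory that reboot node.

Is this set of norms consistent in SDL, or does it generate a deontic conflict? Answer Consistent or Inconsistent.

From premise 6 we have O(¬recuse_self).
Applying K to premise 8 (O(¬recuse_self → ¬anonymize_log)) and O(¬recuse_self) yields O(¬anonymize_log).
From O(¬anonymize_log) and premise 3, O(¬anonymize_log → anonymize_receipt), we obtain O(anonymize_receipt).
The contrapositive of premise 5 (O(close_hatch → ¬anonymize_receipt)) is O(anonymize_receipt → ¬close_hatch), and O(anonymize_receipt) is already established, so O(¬close_hatch).
Premise 7, O(validate_memo → close_hatch), contraposes to O(¬close_hatch → ¬validate_memo); with O(¬close_hatch) we get O(¬validate_memo).
With premise 4, O(¬validate_memo → ¬reboot_node), the K-axiom yields O(¬reboot_node).
But premise 10 directly asserts O(reboot_node).
We now have both O(¬reboot_node) and O(reboot_node) — reboot_node is simultaneously obligatory and forbidden, violating the D-axiom.

Inconsistent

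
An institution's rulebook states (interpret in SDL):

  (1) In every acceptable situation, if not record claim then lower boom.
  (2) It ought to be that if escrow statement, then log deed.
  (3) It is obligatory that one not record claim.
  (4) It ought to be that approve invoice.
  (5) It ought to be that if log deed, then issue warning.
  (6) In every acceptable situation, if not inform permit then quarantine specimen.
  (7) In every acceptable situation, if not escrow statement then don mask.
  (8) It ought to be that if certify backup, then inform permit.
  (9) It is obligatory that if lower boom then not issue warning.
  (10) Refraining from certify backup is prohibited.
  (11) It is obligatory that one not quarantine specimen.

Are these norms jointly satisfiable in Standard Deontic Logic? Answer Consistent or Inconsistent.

Premise 6 is O(¬inform_permit → quarantine_specimen), but O(¬inform_permit) is not derivable from the premises, so it does not yield O(quarantine_specimen).
So O(quarantine_specimen) is not derivable, and the apparent clash with O(¬quarantine_specimen) does not arise.
A world satisfying every obligation exists (e.g. approve_invoice=true, certify_backup=true, don_mask=true, escrow_statement=false, inform_permit=true, issue_warning=false, log_deed=false, lower_boom=true, quarantine_specimen=false, record_claim=false); no atom is both obligatory and forbidden, so the set is consistent.

Consistent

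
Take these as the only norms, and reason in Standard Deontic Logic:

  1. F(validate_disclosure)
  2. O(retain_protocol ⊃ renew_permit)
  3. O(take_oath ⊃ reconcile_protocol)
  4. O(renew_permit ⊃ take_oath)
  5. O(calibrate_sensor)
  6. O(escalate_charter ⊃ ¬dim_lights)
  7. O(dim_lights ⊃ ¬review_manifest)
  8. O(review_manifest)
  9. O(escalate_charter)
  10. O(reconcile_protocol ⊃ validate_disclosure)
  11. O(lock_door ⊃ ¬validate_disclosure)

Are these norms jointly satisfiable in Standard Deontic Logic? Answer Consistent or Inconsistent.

Premise 7 is O(dim_lights ⊃ ¬review_manifest), but O(dim_lights) is not derivable from the premises, so it does not yield O(¬review_manifest).
So O(¬review_manifest) is not derivable, and the apparent clash with O(review_manifest) does not arise.
A world satisfying every obligation exists (e.g. calibrate_sensor=true, dim_lights=false, escalate_charter=true, lock_door=false, reconcile_protocol=false, renew_permit=false, retain_protocol=false, review_manifest=true, take_oath=false, validate_disclosure=false); no atom is both obligatory and forbidden, so the set is consistent.

Consistent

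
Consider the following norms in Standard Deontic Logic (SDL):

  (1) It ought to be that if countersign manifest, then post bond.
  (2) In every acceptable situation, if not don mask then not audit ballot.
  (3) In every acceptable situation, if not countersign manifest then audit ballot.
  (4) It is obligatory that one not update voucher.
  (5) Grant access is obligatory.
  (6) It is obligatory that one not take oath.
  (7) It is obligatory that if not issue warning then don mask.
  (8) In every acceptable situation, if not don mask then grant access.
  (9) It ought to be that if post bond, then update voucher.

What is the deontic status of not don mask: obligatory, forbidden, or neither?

Premise 4 gives O(¬update_voucher).
Premise 9, O(post_bond → update_voucher), contraposes to O(¬update_voucher → ¬post_bond); with O(¬update_voucher) we get O(¬post_bond).
Premise 1 is O(countersign_manifest → post_bond); contrapositively O(¬post_bond → ¬countersign_manifest). Since O(¬post_bond) holds, K gives O(¬countersign_manifest).
From O(¬countersign_manifest) and premise 3, O(¬countersign_manifest → audit_ballot), we obtain O(audit_ballot).
Premise 2 is O(¬don_mask → ¬audit_ballot); contrapositively O(audit_ballot → don_mask). Since O(audit_ballot) holds, K gives O(don_mask).
Premises 5, 6, 7, 8 do not contribute to this derivation.
Thus O(don_mask), which is F(¬don_mask): ¬don_mask is forbidden.

Forbidden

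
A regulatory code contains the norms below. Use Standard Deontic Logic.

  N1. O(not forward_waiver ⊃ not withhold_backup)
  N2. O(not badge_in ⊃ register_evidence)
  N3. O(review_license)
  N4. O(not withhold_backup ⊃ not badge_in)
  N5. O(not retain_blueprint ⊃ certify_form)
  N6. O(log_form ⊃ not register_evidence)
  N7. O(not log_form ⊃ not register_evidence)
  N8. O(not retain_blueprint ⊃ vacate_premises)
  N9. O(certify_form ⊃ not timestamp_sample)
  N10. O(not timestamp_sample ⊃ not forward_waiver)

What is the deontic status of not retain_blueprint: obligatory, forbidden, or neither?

By case analysis on log_form: premise 6 gives O(log_form ⊃ not register_evidence) and premise 7 gives O(not log_form ⊃ not register_evidence), so O(not register_evidence) either way.
Premise 2 is O(not badge_in ⊃ register_evidence); contrapositively O(not register_evidence ⊃ badge_in). Since O(not register_evidence) holds, K gives O(badge_in).
Premise 4, O(not withhold_backup ⊃ not badge_in), contraposes to O(badge_in ⊃ withhold_backup); with O(badge_in) we get O(withhold_backup).
Premise 1, O(not forward_waiver ⊃ not withhold_backup), contraposes to O(withhold_backup ⊃ forward_waiver); with O(withhold_backup) we get O(forward_waiver).
The contrapositive of premise 10 (O(not timestamp_sample ⊃ not forward_waiver)) is O(forward_waiver ⊃ timestamp_sample), and O(forward_waiver) is already established, so O(timestamp_sample).
Premise 9 is O(certify_form ⊃ not timestamp_sample); contrapositively O(timestamp_sample ⊃ not certify_form). Since O(timestamp_sample) holds, K gives O(not certify_form).
Premise 5, O(not retain_blueprint ⊃ certify_form), contraposes to O(not certify_form ⊃ retain_blueprint); with O(not certify_form) we get O(retain_blueprint).
Premises 3, 8 do not contribute to this derivation.
Thus O(retain_blueprint), which is F(not retain_blueprint): not retain_blueprint is forbidden.

Forbidden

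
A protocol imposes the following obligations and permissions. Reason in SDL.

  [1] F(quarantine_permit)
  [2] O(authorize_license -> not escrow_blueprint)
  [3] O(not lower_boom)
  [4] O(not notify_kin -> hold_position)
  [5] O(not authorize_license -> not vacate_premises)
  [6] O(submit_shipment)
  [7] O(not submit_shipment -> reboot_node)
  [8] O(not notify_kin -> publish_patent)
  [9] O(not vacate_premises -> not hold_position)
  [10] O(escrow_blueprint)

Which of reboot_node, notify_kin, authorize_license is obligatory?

From premise 10 we have O(escrow_blueprint).
Premise 2 is O(authorize_license -> not escrow_blueprint); contrapositively O(escrow_blueprint -> not authorize_license). Since O(escrow_blueprint) holds, K gives O(not authorize_license).
Premise 5 is O(not authorize_license -> not vacate_premises); since O(not authorize_license), deontic closure gives O(not vacate_premises).
With premise 9, O(not vacate_premises -> not hold_position), the K-axiom yields O(not hold_position).
Premise 4, O(not notify_kin -> hold_position), contraposes to O(not hold_position -> notify_kin); with O(not hold_position) we get O(notify_kin).
So O(notify_kin) holds — notify_kin is obligatory. None of the other listed options is made obligatory by any chain of premises.

notify_kin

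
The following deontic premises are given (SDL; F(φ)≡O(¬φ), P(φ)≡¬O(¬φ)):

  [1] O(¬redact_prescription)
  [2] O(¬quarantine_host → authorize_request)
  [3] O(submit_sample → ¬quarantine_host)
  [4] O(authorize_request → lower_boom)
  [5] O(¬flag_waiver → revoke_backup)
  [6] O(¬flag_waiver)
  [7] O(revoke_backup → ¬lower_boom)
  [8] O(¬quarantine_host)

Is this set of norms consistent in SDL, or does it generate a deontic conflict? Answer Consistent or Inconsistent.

Inconsistent

From premise 8 we have O(¬quarantine_host).
Applying K to premise 2 (O(¬quarantine_host → authorize_request)) and O(¬quarantine_host) yields O(authorize_request).
Applying K to premise 4 (O(authorize_request → lower_boom)) and O(authorize_request) yields O(lower_boom).
Premise 7, O(revoke_backup → ¬lower_boom), contraposes to O(lower_boom → ¬revoke_backup); with O(lower_boom) we get O(¬revoke_backup).
Premise 5 is O(¬flag_waiver → revoke_backup); contrapositively O(¬revoke_backup → flag_waiver). Since O(¬revoke_backup) holds, K gives O(flag_waiver).
However, premise 6 gives O(¬flag_waiver).
We now have both O(flag_waiver) and O(¬flag_waiver) — flag_waiver is simultaneously obligatory and forbidden, violating the D-axiom.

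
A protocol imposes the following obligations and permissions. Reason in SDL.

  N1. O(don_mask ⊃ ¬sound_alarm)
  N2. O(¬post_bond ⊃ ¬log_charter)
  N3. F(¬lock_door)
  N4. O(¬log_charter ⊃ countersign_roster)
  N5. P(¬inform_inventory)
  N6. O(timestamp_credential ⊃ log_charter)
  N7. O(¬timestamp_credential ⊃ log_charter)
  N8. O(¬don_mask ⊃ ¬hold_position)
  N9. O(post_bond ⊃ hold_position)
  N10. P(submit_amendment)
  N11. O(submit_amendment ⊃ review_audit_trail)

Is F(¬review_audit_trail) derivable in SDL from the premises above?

No

Premise 11 is O(submit_amendment ⊃ review_audit_trail), but O(submit_amendment) is not derivable from the premises (the permission P(submit_amendment) asserts only ¬O(¬submit_amendment), not O(submit_amendment)), so it does not yield O(review_audit_trail).
No other premise forces O(review_audit_trail). An ideal world satisfying every premise can still have ¬review_audit_trail true, so F(¬review_audit_trail) is not derivable.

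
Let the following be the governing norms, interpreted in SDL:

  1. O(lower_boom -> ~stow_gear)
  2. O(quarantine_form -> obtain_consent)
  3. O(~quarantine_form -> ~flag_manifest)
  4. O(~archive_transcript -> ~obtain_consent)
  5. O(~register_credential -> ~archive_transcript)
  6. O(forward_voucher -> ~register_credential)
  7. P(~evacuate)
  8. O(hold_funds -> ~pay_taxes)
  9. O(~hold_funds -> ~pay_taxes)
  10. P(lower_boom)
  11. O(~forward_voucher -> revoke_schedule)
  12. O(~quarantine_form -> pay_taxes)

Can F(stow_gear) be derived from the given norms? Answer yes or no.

No

Premise 1 is O(lower_boom -> ~stow_gear), but O(lower_boom) is not derivable from the premises (the permission P(lower_boom) asserts only ~O(~lower_boom), not O(lower_boom)), so it does not yield O(~stow_gear).
No other premise forces O(~stow_gear). An ideal world satisfying every premise can still have stow_gear true, so F(stow_gear) is not derivable.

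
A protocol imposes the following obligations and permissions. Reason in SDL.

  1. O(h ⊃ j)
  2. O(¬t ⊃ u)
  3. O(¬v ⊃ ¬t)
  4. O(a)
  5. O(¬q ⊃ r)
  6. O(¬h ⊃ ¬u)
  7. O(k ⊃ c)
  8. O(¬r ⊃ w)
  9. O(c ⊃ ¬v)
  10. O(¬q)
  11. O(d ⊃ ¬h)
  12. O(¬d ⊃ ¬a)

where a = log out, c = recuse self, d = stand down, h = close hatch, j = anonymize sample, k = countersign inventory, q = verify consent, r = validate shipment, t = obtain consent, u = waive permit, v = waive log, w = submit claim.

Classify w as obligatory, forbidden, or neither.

Neither

Premise 8 is O(¬r ⊃ w), but O(¬r) is not derivable from the premises, so it does not yield O(w).
No premise or chain of K-axiom applications forces O(w), and none forces O(¬w). So w is neither obligatory nor forbidden under these norms.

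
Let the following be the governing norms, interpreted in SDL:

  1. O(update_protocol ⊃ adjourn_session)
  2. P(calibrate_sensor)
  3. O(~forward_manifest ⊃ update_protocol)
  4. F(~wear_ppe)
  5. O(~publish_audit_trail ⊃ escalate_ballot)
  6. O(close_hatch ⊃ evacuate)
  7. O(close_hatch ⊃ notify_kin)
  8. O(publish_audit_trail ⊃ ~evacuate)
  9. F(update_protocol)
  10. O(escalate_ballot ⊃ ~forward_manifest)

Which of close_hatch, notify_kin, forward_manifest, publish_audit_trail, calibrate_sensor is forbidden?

Premise 9 is F(update_protocol), i.e. O(~update_protocol).
The contrapositive of premise 3 (O(~forward_manifest ⊃ update_protocol)) is O(~update_protocol ⊃ forward_manifest), and O(~update_protocol) is already established, so O(forward_manifest).
Premise 10, O(escalate_ballot ⊃ ~forward_manifest), contraposes to O(forward_manifest ⊃ ~escalate_ballot); with O(forward_manifest) we get O(~escalate_ballot).
Premise 5 is O(~publish_audit_trail ⊃ escalate_ballot); contrapositively O(~escalate_ballot ⊃ publish_audit_trail). Since O(~escalate_ballot) holds, K gives O(publish_audit_trail).
With premise 8, O(publish_audit_trail ⊃ ~evacuate), the K-axiom yields O(~evacuate).
Premise 6, O(close_hatch ⊃ evacuate), contraposes to O(~evacuate ⊃ ~close_hatch); with O(~evacuate) we get O(~close_hatch).
So O(~close_hatch) holds, i.e. close_hatch is forbidden. None of the other listed options is forbidden under the premises.

close_hatch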